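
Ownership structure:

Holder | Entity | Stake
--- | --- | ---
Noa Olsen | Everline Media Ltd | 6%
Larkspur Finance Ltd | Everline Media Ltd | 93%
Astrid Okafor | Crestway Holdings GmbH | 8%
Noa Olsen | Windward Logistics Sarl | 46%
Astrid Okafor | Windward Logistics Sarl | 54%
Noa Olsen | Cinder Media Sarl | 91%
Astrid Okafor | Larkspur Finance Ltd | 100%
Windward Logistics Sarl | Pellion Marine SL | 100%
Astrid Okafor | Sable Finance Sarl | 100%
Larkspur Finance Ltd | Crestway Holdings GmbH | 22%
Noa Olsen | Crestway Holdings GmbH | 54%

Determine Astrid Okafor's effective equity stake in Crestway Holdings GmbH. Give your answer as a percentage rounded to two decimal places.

Astrid reaches Crestway along 2 paths.
Via Larkspur: 100% × 22% = 22%.
Direct stake: 8% = 8%.
Total: 22% + 8% = 30%.
Rounded: 30.00%.

30.00%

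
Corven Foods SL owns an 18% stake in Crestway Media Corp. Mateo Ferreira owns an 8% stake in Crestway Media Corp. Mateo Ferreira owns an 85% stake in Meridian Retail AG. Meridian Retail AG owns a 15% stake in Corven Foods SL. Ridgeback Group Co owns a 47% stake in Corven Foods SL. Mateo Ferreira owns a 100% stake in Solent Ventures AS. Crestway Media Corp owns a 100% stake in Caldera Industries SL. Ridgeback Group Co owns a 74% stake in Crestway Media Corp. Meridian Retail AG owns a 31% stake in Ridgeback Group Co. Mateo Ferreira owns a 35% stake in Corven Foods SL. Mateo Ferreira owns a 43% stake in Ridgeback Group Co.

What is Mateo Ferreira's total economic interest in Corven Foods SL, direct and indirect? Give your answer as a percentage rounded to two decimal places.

Mateo reaches Corven along 4 paths.
Direct stake: 35% = 35%.
Via Meridian: 85% × 15% = 12.75%.
Via Ridgeback: 43% × 47% = 20.21%.
Via Meridian → Ridgeback: 85% × 31% × 47% = 12.3845%.
Total: 35% + 12.75% + 20.21% + 12.3845% = 80.3445%.
Rounded: 80.34%.

80.34%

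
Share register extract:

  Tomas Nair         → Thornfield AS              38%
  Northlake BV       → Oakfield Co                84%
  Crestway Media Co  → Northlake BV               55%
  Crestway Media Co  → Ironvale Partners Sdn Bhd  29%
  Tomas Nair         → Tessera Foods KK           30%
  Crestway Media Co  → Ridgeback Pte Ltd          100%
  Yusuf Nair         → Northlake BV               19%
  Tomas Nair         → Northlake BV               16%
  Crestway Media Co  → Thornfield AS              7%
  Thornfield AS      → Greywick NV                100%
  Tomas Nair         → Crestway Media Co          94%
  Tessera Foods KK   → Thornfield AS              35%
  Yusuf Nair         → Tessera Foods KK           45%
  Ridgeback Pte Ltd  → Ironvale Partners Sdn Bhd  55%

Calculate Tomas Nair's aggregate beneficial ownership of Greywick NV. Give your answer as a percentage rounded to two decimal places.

55.08%

Tomas reaches Greywick along 3 paths.
Via Crestway → Thornfield: 94% × 7% × 100% = 6.58%.
Via Tessera → Thornfield: 30% × 35% × 100% = 10.5%.
Via Thornfield: 38% × 100% = 38%.
Total: 6.58% + 10.5% + 38% = 55.08%.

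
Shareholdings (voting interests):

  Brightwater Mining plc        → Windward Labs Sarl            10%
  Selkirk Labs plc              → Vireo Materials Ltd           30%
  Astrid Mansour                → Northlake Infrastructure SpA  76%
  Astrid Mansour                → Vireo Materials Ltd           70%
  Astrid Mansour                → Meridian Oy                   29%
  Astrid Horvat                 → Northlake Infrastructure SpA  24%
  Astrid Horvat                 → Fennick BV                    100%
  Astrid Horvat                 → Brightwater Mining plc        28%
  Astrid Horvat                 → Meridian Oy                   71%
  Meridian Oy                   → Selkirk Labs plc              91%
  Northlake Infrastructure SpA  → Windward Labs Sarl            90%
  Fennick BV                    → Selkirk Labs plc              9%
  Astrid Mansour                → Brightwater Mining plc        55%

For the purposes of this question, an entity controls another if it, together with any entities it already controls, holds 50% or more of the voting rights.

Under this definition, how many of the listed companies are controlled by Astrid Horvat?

Astrid Horvat holds 100% of Fennick, so Astrid Horvat controls Fennick.
Astrid Horvat holds 71% of Meridian, so Astrid Horvat controls Meridian.
Meridian and Fennick together hold 91% + 9% = 100% of Selkirk, so Astrid Horvat controls Selkirk.
No other company's threshold is met.
Astrid Horvat controls 3 companies.

3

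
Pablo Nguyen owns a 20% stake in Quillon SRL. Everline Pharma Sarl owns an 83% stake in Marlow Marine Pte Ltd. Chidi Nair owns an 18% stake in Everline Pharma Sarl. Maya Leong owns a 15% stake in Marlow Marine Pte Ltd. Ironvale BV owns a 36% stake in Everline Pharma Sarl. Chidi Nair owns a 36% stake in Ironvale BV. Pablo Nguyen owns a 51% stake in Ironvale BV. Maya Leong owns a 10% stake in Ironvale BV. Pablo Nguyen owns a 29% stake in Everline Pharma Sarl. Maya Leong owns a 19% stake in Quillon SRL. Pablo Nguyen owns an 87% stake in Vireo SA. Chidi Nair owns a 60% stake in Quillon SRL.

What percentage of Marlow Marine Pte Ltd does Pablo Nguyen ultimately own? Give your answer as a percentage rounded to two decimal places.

Pablo reaches Marlow along 2 paths.
Via Ironvale → Everline: 51% × 36% × 83% = 15.2388%.
Via Everline: 29% × 83% = 24.07%.
Total: 15.2388% + 24.07% = 39.3088%.
Rounded: 39.31%.

39.31%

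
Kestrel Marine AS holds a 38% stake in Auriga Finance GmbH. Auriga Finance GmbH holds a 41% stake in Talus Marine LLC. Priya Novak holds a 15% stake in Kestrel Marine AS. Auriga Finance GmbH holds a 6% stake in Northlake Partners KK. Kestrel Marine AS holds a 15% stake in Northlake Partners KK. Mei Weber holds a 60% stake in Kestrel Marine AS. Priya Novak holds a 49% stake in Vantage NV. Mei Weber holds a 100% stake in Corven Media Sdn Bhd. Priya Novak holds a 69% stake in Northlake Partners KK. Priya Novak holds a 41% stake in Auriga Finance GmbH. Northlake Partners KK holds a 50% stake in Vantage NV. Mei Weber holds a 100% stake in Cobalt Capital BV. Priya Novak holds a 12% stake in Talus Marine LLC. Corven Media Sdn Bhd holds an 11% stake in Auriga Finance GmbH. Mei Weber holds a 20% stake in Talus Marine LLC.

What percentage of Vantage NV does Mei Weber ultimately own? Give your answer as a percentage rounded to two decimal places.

Mei reaches Vantage along 3 paths.
Via Kestrel → Northlake: 60% × 15% × 50% = 4.5%.
Via Kestrel → Auriga → Northlake: 60% × 38% × 6% × 50% = 0.684%.
Via Corven → Auriga → Northlake: 100% × 11% × 6% × 50% = 0.33%.
Total: 4.5% + 0.684% + 0.33% = 5.514%.
Rounded: 5.51%.

5.51%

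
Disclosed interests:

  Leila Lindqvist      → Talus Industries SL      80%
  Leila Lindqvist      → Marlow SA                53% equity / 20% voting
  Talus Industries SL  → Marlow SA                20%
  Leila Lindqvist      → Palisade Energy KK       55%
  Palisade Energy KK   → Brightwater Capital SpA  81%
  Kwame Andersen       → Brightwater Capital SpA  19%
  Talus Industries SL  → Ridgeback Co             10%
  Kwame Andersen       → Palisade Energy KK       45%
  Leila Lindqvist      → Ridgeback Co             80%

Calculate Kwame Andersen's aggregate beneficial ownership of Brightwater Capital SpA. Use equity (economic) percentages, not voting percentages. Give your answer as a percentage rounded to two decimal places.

55.45%

Kwame reaches Brightwater along 2 paths.
Direct stake: 19% = 19%.
Via Palisade: 45% × 81% = 36.45%.
Total: 19% + 36.45% = 55.45%.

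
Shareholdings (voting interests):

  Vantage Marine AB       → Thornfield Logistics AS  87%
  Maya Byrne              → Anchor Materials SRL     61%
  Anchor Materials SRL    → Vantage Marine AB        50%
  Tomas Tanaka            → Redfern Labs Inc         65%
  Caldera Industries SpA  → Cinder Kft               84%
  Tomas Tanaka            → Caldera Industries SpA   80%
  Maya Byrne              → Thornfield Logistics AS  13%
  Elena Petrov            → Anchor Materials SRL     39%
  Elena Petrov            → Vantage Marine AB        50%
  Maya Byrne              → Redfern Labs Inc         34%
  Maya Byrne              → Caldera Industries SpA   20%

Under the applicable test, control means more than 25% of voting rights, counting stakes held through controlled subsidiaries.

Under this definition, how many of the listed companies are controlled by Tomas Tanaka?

Tomas holds 80% of Caldera, so Tomas controls Caldera.
Tomas holds 65% of Redfern, so Tomas controls Redfern.
Caldera holds 84% of Cinder, so Tomas controls Cinder.
No other company's threshold is met.
Tomas controls 3 companies.

3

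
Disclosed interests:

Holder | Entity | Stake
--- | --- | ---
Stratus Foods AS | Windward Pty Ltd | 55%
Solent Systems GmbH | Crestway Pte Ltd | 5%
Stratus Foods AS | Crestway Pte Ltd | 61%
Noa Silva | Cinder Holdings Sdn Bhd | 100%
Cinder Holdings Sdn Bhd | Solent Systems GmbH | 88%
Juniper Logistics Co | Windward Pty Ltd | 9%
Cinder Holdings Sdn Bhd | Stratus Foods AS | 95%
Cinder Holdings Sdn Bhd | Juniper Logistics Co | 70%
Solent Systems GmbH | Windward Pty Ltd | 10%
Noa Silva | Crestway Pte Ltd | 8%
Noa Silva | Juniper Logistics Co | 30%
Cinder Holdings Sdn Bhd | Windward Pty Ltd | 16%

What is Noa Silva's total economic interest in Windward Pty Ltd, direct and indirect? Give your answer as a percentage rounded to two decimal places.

Noa reaches Windward along 5 paths.
Via Cinder → Solent: 100% × 88% × 10% = 8.8%.
Via Juniper: 30% × 9% = 2.7%.
Via Cinder → Juniper: 100% × 70% × 9% = 6.3%.
Via Cinder → Stratus: 100% × 95% × 55% = 52.25%.
Via Cinder: 100% × 16% = 16%.
Total: 8.8% + 2.7% + 6.3% + 52.25% + 16% = 86.05%.

86.05%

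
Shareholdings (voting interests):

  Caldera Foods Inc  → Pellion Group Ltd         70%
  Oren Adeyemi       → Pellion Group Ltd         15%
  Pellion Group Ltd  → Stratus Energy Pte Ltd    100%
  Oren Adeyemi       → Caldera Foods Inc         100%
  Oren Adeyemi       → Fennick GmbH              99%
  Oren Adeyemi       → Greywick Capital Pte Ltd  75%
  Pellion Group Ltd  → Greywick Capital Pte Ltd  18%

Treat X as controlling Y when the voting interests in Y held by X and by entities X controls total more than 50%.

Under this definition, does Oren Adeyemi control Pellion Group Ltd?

Oren holds 100% of Caldera, so Oren controls Caldera.
Caldera and Oren together hold 70% + 15% = 85% of Pellion, so Oren controls Pellion.

Yes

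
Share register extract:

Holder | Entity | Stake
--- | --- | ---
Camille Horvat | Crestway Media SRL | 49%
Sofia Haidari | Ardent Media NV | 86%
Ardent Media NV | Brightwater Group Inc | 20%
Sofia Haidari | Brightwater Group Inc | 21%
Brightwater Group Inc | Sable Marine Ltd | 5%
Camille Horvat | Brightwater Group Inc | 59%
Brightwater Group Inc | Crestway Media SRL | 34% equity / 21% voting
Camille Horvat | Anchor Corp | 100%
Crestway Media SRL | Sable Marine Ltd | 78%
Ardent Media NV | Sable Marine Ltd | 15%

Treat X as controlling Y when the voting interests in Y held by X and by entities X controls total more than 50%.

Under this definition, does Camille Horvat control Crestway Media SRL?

Camille holds 59% of Brightwater, so Camille controls Brightwater.
Camille and Brightwater together hold 49% + 21% = 70% of Crestway, so Camille controls Crestway.

Yes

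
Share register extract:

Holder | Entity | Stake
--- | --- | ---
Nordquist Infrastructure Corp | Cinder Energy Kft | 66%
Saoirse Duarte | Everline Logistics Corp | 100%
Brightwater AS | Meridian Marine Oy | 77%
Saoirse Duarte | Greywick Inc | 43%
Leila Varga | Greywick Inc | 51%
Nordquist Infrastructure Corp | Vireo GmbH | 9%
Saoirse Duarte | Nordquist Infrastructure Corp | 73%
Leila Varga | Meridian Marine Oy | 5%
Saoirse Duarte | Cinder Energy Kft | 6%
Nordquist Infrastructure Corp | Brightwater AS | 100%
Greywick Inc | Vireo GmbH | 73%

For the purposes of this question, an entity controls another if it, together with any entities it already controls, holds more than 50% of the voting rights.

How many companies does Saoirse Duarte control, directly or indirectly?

5

Saoirse holds 73% of Nordquist, so Saoirse controls Nordquist.
Nordquist holds 100% of Brightwater, so Saoirse controls Brightwater.
Saoirse and Nordquist together hold 6% + 66% = 72% of Cinder, so Saoirse controls Cinder.
Saoirse holds 100% of Everline, so Saoirse controls Everline.
Brightwater holds 77% of Meridian, so Saoirse controls Meridian.
No other company's threshold is met.
Saoirse controls 5 companies.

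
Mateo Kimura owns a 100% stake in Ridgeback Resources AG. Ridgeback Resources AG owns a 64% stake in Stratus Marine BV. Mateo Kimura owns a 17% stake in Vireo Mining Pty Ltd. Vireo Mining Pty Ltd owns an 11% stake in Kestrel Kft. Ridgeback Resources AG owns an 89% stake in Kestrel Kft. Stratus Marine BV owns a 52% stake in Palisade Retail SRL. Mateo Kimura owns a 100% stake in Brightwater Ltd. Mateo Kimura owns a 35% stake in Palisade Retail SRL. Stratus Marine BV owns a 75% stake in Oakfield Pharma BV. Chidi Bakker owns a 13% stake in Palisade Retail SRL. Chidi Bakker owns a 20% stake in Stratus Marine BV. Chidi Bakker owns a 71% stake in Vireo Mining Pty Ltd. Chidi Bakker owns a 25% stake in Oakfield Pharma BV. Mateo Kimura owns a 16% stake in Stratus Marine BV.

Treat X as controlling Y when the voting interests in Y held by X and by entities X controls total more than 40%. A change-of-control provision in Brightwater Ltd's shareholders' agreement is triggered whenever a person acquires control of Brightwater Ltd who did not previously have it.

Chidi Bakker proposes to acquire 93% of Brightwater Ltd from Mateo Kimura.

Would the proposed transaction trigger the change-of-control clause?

The purchase adds only to Chidi's holdings (Mateo's stake shrinks), so Chidi is the only person who could newly come to control Brightwater.
Chidi holds 71% of Vireo, so Chidi controls Vireo.
Neither Chidi nor any entity Chidi controls holds any voting interest in Brightwater.
So before the transaction, Chidi does not control Brightwater.
After the purchase, Chidi holds 93% of Brightwater directly, and Mateo's stake falls to 7%.
Chidi holds 93% of Brightwater, so Chidi controls Brightwater.
Chidi did not control Brightwater before and does after, so the clause is triggered.

Yes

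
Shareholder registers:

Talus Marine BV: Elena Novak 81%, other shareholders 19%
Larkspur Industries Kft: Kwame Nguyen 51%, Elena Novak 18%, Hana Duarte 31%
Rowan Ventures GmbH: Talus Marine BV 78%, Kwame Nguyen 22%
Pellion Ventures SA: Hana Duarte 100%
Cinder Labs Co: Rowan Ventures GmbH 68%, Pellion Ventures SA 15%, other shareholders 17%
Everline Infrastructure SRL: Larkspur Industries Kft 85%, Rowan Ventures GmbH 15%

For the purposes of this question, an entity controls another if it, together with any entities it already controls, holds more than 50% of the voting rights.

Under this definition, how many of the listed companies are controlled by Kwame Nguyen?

Kwame holds 51% of Larkspur, so Kwame controls Larkspur.
Larkspur holds 85% of Everline, so Kwame controls Everline.
No other company's threshold is met.
Kwame controls 2 companies.

2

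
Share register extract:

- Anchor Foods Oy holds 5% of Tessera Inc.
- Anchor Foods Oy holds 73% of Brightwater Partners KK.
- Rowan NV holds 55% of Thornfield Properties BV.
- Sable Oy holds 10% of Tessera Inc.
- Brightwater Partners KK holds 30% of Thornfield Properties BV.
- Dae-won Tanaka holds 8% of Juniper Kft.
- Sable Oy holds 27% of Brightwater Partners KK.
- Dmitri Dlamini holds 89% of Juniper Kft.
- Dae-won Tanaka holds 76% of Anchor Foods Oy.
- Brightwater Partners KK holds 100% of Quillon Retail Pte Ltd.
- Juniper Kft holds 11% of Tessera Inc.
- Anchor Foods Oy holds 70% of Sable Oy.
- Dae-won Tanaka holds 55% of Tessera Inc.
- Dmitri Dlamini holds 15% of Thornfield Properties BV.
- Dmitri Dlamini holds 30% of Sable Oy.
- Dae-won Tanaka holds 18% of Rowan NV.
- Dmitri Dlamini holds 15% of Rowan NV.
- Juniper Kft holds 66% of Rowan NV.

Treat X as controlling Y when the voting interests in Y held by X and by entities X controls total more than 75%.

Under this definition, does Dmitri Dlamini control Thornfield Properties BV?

No

Dmitri holds 89% of Juniper, so Dmitri controls Juniper.
Dmitri and Juniper together hold 15% + 66% = 81% of Rowan, so Dmitri controls Rowan.
In Thornfield, Dmitri's side holds only 15% + 55% = 70%, not > 75%.
So Dmitri does not control Thornfield.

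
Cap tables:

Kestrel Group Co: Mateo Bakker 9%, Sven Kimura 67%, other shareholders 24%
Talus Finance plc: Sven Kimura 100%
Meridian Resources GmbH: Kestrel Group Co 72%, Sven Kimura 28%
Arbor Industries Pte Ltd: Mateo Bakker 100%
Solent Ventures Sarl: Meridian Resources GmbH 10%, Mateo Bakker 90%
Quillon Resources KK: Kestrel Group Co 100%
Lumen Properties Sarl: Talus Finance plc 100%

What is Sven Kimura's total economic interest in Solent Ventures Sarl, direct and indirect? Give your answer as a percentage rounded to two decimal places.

Sven reaches Solent along 2 paths.
Via Kestrel → Meridian: 67% × 72% × 10% = 4.824%.
Via Meridian: 28% × 10% = 2.8%.
Total: 4.824% + 2.8% = 7.624%.
Rounded: 7.62%.

7.62%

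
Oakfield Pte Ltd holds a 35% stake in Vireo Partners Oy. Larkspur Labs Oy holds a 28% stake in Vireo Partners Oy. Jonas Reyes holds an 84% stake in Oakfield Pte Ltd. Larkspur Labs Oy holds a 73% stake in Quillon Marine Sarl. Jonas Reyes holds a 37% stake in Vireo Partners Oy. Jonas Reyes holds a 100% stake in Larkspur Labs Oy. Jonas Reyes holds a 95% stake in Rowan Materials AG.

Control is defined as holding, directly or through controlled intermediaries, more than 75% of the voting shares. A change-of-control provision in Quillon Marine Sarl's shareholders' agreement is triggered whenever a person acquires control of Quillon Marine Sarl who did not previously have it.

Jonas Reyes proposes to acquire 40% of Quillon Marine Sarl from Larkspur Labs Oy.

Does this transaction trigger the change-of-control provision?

No

The purchase adds only to Jonas's holdings (Larkspur's stake shrinks), so Jonas is the only person who could newly come to control Quillon.
Jonas holds 84% of Oakfield, so Jonas controls Oakfield.
Jonas holds 100% of Larkspur, so Jonas controls Larkspur.
Larkspur and Oakfield and Jonas together hold 28% + 35% + 37% = 100% of Vireo, so Jonas controls Vireo.
Jonas holds 95% of Rowan, so Jonas controls Rowan.
In Quillon, Jonas's side holds only 73%, not > 75%.
So before the transaction, Jonas does not control Quillon.
After the purchase, Jonas holds 40% of Quillon directly, and Larkspur's stake falls to 33%.
After the transaction, Jonas's side holds 33% + 40% = 73% of Quillon, not > 75%, so Jonas still does not control Quillon.
No new person acquires control, so the clause is not triggered.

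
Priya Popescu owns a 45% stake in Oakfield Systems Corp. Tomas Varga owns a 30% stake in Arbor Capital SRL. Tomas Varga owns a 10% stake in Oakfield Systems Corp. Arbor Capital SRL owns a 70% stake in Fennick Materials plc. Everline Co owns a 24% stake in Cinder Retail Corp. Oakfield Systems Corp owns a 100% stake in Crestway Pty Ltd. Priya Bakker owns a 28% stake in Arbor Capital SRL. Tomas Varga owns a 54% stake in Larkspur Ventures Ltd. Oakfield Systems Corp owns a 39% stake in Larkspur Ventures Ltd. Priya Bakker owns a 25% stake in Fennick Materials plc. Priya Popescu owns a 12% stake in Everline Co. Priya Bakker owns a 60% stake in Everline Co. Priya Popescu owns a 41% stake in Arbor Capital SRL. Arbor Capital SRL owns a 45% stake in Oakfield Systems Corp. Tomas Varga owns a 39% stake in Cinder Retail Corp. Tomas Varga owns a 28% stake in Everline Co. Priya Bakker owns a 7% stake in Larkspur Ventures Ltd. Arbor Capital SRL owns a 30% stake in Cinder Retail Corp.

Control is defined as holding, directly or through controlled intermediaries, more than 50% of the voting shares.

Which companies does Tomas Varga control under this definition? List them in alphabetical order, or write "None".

Tomas holds 54% of Larkspur, so Tomas controls Larkspur.
No other company's threshold is met.

Larkspur Ventures Ltd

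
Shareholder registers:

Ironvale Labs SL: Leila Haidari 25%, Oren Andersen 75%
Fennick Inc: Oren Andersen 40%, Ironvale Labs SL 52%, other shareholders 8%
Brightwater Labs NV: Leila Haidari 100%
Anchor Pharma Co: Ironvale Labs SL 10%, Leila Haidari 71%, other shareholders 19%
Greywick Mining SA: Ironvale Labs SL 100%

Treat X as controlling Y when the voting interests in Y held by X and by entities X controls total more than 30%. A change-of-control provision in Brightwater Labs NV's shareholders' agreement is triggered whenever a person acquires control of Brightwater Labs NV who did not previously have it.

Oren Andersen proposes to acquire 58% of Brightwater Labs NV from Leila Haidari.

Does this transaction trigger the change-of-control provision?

The purchase adds only to Oren's holdings (Leila's stake shrinks), so Oren is the only person who could newly come to control Brightwater.
Oren holds 75% of Ironvale, so Oren controls Ironvale.
Oren and Ironvale together hold 40% + 52% = 92% of Fennick, so Oren controls Fennick.
Ironvale holds 100% of Greywick, so Oren controls Greywick.
Neither Oren nor any entity Oren controls holds any voting interest in Brightwater.
So before the transaction, Oren does not control Brightwater.
After the purchase, Oren holds 58% of Brightwater directly, and Leila's stake falls to 42%.
Oren holds 58% of Brightwater, so Oren controls Brightwater.
Oren did not control Brightwater before and does after, so the clause is triggered.

Yes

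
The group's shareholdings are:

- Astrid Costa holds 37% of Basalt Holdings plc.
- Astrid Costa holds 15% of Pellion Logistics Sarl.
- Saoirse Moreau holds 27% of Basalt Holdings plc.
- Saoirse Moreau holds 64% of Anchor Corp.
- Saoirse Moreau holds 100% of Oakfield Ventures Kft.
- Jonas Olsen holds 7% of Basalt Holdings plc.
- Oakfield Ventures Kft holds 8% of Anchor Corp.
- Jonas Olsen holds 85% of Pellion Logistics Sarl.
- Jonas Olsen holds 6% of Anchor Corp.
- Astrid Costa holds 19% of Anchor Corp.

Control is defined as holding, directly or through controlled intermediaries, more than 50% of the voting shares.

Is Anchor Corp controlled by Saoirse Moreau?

Yes

Saoirse holds 100% of Oakfield, so Saoirse controls Oakfield.
Saoirse and Oakfield together hold 64% + 8% = 72% of Anchor, so Saoirse controls Anchor.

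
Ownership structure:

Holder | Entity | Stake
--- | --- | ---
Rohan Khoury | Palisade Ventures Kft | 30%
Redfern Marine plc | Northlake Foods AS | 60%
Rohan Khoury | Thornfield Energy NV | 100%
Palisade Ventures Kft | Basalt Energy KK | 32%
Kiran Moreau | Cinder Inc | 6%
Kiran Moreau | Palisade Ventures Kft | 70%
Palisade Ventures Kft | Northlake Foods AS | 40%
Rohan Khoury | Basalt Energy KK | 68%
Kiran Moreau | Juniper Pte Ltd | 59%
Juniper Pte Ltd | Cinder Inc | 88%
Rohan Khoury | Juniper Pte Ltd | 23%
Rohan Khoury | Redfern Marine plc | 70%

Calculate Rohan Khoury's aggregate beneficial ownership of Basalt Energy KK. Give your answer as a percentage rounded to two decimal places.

77.60%

Rohan reaches Basalt along 2 paths.
Direct stake: 68% = 68%.
Via Palisade: 30% × 32% = 9.6%.
Total: 68% + 9.6% = 77.6%.
Rounded: 77.60%.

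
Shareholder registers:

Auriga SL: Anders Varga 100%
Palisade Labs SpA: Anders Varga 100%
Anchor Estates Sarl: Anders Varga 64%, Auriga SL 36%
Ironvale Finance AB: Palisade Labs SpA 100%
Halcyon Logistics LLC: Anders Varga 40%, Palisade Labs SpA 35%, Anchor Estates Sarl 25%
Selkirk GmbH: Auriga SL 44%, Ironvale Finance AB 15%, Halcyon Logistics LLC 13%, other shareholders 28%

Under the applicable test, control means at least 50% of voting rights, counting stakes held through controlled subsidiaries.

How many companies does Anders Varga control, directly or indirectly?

Anders holds 100% of Auriga, so Anders controls Auriga.
Anders holds 100% of Palisade, so Anders controls Palisade.
Anders and Auriga together hold 64% + 36% = 100% of Anchor, so Anders controls Anchor.
Palisade holds 100% of Ironvale, so Anders controls Ironvale.
Anders and Palisade and Anchor together hold 40% + 35% + 25% = 100% of Halcyon, so Anders controls Halcyon.
Auriga and Ironvale and Halcyon together hold 44% + 15% + 13% = 72% of Selkirk, so Anders controls Selkirk.
Anders controls 6 companies.

6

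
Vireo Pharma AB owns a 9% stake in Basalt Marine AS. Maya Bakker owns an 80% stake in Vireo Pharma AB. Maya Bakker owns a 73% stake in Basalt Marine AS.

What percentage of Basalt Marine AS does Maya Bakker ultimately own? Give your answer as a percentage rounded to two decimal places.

Maya reaches Basalt along 2 paths.
Direct stake: 73% = 73%.
Via Vireo: 80% × 9% = 7.2%.
Total: 73% + 7.2% = 80.2%.
Rounded: 80.20%.

80.20%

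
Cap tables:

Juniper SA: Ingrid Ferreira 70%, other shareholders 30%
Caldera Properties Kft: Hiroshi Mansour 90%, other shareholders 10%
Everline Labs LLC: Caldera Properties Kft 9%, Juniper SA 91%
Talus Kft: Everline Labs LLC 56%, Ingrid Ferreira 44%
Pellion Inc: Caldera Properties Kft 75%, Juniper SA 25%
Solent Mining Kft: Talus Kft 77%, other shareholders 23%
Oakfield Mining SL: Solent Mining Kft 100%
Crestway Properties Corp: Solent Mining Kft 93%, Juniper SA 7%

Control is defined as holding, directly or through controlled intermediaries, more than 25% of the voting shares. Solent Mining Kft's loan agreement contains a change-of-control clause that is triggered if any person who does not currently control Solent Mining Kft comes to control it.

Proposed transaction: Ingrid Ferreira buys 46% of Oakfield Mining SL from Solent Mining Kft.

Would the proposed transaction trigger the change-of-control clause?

The purchase adds only to Ingrid's holdings (Solent's stake shrinks), so Ingrid is the only person who could newly come to control Solent.
Ingrid holds 70% of Juniper, so Ingrid controls Juniper.
Juniper holds 91% of Everline, so Ingrid controls Everline.
Everline and Ingrid together hold 56% + 44% = 100% of Talus, so Ingrid controls Talus.
Talus holds 77% of Solent, so Ingrid controls Solent.
So Ingrid already controls Solent before the transaction.
After the purchase, Ingrid holds 46% of Oakfield directly, and Solent's stake falls to 54%.
Ingrid controlled Solent already, so this is not a new person acquiring control; every other person's position is unchanged or reduced.
No new person acquires control, so the clause is not triggered.

No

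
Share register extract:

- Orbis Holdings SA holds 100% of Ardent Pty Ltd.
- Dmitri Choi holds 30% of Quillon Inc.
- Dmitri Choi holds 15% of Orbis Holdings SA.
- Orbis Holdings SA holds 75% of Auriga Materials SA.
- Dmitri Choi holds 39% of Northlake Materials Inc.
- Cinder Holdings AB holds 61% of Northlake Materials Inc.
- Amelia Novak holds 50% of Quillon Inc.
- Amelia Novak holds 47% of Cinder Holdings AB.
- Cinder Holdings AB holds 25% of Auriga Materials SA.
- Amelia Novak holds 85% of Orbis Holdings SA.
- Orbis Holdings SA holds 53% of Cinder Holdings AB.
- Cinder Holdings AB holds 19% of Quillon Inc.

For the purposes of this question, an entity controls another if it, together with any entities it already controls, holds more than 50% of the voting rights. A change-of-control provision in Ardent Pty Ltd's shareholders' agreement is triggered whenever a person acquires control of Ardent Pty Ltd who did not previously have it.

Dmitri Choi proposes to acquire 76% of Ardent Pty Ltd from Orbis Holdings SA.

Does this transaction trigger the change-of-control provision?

Yes

The purchase adds only to Dmitri's holdings (Orbis's stake shrinks), so Dmitri is the only person who could newly come to control Ardent.
Dmitri's largest direct stake is 39% in Northlake, which does not meet the threshold, so Dmitri controls no company.
Neither Dmitri nor any entity Dmitri controls holds any voting interest in Ardent.
So before the transaction, Dmitri does not control Ardent.
After the purchase, Dmitri holds 76% of Ardent directly, and Orbis's stake falls to 24%.
Dmitri holds 76% of Ardent, so Dmitri controls Ardent.
Dmitri did not control Ardent before and does after, so the clause is triggered.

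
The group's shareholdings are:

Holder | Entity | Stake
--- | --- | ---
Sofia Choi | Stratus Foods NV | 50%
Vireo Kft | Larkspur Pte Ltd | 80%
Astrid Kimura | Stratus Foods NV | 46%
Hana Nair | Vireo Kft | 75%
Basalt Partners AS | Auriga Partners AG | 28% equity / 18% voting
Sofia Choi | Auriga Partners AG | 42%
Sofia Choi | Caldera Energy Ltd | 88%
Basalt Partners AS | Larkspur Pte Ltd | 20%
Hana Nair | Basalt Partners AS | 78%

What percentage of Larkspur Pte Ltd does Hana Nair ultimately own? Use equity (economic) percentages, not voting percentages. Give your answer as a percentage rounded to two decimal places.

75.60%

Hana reaches Larkspur along 2 paths.
Via Vireo: 75% × 80% = 60%.
Via Basalt: 78% × 20% = 15.6%.
Total: 60% + 15.6% = 75.6%.
Rounded: 75.60%.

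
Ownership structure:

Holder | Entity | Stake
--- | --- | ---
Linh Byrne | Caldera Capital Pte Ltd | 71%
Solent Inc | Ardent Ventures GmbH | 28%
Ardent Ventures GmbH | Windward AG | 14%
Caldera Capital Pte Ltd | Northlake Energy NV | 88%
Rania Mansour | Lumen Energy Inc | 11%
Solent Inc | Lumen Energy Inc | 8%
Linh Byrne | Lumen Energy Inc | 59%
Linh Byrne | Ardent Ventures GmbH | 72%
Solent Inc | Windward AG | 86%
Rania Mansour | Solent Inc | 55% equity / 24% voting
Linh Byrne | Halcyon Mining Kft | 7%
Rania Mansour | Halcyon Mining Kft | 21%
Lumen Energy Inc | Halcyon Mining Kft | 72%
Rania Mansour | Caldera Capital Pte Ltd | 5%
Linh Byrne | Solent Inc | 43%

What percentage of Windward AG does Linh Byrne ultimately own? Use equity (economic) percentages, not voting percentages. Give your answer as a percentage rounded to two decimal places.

48.75%

Linh reaches Windward along 3 paths.
Via Ardent: 72% × 14% = 10.08%.
Via Solent → Ardent: 43% × 28% × 14% = 1.6856%.
Via Solent: 43% × 86% = 36.98%.
Total: 10.08% + 1.6856% + 36.98% = 48.7456%.
Rounded: 48.75%.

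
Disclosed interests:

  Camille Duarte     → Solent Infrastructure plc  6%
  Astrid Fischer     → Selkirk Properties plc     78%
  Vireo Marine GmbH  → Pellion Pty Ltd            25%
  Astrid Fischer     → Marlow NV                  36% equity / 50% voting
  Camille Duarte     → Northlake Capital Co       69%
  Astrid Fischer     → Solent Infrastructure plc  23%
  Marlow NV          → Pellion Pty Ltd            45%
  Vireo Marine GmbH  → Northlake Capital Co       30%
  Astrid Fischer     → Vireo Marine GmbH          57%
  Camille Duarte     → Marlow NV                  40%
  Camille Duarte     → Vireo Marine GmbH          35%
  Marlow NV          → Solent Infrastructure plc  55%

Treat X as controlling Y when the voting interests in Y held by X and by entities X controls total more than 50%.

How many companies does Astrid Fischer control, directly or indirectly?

2

Astrid holds 57% of Vireo, so Astrid controls Vireo.
Astrid holds 78% of Selkirk, so Astrid controls Selkirk.
No other company's threshold is met.
Astrid controls 2 companies.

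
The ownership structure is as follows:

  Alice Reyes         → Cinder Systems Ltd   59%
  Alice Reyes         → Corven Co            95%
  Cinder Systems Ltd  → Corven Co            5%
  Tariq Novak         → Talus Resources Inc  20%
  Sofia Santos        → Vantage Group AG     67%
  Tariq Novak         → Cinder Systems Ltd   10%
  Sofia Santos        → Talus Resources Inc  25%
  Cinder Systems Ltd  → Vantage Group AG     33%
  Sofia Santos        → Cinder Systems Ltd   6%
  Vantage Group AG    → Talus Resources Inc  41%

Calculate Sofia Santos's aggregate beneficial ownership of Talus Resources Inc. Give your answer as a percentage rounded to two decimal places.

Sofia reaches Talus along 3 paths.
Direct stake: 25% = 25%.
Via Vantage: 67% × 41% = 27.47%.
Via Cinder → Vantage: 6% × 33% × 41% = 0.8118%.
Total: 25% + 27.47% + 0.8118% = 53.2818%.
Rounded: 53.28%.

53.28%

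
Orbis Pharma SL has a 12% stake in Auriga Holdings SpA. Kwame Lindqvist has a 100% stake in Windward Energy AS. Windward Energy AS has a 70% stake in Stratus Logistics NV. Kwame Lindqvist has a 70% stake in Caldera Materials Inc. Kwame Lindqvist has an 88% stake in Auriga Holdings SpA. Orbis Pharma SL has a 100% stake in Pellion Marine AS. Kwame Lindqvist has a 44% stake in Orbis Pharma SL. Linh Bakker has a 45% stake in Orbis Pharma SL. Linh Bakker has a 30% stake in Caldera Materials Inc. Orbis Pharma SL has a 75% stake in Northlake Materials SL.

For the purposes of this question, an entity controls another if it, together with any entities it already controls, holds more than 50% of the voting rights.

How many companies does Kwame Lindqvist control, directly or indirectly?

4

Kwame holds 70% of Caldera, so Kwame controls Caldera.
Kwame holds 100% of Windward, so Kwame controls Windward.
Kwame holds 88% of Auriga, so Kwame controls Auriga.
Windward holds 70% of Stratus, so Kwame controls Stratus.
No other company's threshold is met.
Kwame controls 4 companies.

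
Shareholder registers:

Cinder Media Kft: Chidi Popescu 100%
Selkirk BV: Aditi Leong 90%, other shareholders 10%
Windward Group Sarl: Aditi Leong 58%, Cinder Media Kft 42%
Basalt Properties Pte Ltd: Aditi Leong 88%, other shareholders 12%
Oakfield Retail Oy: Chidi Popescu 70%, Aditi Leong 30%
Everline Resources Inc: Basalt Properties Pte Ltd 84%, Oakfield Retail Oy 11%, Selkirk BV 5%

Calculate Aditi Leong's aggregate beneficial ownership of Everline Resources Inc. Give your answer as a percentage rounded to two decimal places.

81.72%

Aditi reaches Everline along 3 paths.
Via Basalt: 88% × 84% = 73.92%.
Via Oakfield: 30% × 11% = 3.3%.
Via Selkirk: 90% × 5% = 4.5%.
Total: 73.92% + 3.3% + 4.5% = 81.72%.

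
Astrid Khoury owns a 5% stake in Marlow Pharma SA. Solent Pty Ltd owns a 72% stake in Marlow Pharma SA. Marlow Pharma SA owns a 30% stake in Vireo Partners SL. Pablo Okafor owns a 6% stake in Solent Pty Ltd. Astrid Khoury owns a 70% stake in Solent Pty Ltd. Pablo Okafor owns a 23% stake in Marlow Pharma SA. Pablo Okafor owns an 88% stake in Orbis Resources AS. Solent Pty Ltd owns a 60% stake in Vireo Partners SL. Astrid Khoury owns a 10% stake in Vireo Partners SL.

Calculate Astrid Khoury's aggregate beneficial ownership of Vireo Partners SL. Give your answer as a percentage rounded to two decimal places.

Astrid reaches Vireo along 4 paths.
Via Solent: 70% × 60% = 42%.
Direct stake: 10% = 10%.
Via Marlow: 5% × 30% = 1.5%.
Via Solent → Marlow: 70% × 72% × 30% = 15.12%.
Total: 42% + 10% + 1.5% + 15.12% = 68.62%.

68.62%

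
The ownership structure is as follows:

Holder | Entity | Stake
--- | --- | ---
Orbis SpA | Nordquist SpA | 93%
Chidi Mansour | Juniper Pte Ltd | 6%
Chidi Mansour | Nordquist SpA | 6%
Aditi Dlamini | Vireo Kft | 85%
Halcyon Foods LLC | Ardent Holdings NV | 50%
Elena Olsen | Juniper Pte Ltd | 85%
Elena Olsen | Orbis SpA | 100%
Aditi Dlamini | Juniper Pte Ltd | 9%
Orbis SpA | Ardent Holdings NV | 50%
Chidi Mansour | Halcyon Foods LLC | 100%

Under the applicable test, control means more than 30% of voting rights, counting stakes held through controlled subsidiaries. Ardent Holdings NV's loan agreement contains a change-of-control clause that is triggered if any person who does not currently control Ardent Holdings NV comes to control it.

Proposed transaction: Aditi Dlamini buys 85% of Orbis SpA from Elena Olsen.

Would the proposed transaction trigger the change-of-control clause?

Yes

The purchase adds only to Aditi's holdings (Elena's stake shrinks), so Aditi is the only person who could newly come to control Ardent.
Aditi holds 85% of Vireo, so Aditi controls Vireo.
Neither Aditi nor any entity Aditi controls holds any voting interest in Ardent.
So before the transaction, Aditi does not control Ardent.
After the purchase, Aditi holds 85% of Orbis directly, and Elena's stake falls to 15%.
Aditi holds 85% of Orbis, so Aditi controls Orbis.
Orbis holds 50% of Ardent, so Aditi controls Ardent.
Aditi did not control Ardent before and does after, so the clause is triggered.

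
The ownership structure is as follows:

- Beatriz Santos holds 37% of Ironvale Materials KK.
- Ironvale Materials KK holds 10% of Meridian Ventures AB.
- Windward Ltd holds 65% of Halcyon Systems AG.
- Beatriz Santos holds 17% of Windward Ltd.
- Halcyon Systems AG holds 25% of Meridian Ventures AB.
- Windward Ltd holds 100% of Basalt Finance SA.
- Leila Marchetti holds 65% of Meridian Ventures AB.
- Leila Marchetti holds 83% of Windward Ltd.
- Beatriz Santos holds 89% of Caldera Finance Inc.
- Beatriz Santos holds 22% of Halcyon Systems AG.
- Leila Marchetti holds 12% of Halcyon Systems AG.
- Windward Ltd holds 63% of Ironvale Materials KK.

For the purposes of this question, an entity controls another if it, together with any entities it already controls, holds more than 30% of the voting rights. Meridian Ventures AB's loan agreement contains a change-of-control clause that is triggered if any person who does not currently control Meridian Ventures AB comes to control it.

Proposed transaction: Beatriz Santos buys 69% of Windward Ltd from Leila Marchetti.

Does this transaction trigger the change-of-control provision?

Yes

The purchase adds only to Beatriz's holdings (Leila's stake shrinks), so Beatriz is the only person who could newly come to control Meridian.
Beatriz holds 37% of Ironvale, so Beatriz controls Ironvale.
Beatriz holds 89% of Caldera, so Beatriz controls Caldera.
In Meridian, Beatriz's side holds only 10%, not > 30%.
So before the transaction, Beatriz does not control Meridian.
After the purchase, Beatriz's direct stake in Windward rises to 17% + 69% = 86%, and Leila's stake falls to 14%.
Beatriz holds 86% of Windward, so Beatriz controls Windward.
Windward and Beatriz together hold 63% + 37% = 100% of Ironvale, so Beatriz controls Ironvale.
Beatriz and Windward together hold 22% + 65% = 87% of Halcyon, so Beatriz controls Halcyon.
Ironvale and Halcyon together hold 10% + 25% = 35% of Meridian, so Beatriz controls Meridian.
Beatriz did not control Meridian before and does after, so the clause is triggered.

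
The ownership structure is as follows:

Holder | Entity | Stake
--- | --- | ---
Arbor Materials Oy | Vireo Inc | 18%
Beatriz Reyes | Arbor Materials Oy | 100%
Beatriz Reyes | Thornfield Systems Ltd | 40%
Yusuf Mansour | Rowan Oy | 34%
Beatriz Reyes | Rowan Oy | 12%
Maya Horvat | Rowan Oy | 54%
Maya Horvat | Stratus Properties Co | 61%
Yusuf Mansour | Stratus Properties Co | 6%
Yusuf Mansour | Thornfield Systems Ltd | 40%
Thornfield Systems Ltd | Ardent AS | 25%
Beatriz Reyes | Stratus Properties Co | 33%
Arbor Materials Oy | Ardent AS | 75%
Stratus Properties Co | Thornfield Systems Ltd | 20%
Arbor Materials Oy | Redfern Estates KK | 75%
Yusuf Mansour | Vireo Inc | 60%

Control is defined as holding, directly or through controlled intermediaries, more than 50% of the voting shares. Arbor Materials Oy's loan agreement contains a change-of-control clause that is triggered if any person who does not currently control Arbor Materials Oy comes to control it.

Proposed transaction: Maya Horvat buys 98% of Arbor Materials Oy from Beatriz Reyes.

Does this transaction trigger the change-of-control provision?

Yes

The purchase adds only to Maya's holdings (Beatriz's stake shrinks), so Maya is the only person who could newly come to control Arbor.
Maya holds 54% of Rowan, so Maya controls Rowan.
Maya holds 61% of Stratus, so Maya controls Stratus.
Neither Maya nor any entity Maya controls holds any voting interest in Arbor.
So before the transaction, Maya does not control Arbor.
After the purchase, Maya holds 98% of Arbor directly, and Beatriz's stake falls to 2%.
Maya holds 98% of Arbor, so Maya controls Arbor.
Maya did not control Arbor before and does after, so the clause is triggered.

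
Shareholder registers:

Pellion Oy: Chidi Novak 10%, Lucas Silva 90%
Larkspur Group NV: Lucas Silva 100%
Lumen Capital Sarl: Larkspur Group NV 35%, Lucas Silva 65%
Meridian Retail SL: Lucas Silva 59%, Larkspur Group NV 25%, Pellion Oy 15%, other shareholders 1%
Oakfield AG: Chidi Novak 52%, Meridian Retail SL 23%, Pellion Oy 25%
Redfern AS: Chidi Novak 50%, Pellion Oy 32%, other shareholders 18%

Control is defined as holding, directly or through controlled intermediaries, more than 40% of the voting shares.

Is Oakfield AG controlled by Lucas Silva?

Yes

Lucas holds 90% of Pellion, so Lucas controls Pellion.
Lucas holds 100% of Larkspur, so Lucas controls Larkspur.
Lucas and Larkspur and Pellion together hold 59% + 25% + 15% = 99% of Meridian, so Lucas controls Meridian.
Meridian and Pellion together hold 23% + 25% = 48% of Oakfield, so Lucas controls Oakfield.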